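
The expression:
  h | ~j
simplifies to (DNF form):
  h | ~j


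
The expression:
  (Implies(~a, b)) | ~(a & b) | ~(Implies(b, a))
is always true.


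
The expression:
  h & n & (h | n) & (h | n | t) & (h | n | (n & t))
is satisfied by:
  {h: True, n: True}


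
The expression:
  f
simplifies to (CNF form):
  f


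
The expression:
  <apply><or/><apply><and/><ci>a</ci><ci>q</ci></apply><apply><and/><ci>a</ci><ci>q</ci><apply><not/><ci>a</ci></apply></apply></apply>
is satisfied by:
  {a: True, q: True}


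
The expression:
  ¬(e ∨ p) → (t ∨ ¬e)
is always true.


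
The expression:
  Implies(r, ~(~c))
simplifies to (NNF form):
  c | ~r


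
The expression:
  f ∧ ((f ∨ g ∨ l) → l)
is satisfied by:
  {f: True, l: True}


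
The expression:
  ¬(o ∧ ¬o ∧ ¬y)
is always true.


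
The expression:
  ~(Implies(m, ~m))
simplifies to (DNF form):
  m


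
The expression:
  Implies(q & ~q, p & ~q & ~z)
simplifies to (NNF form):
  True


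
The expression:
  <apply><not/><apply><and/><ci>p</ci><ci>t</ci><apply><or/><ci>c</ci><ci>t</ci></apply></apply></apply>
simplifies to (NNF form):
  <apply><or/><apply><not/><ci>p</ci></apply><apply><not/><ci>t</ci></apply></apply>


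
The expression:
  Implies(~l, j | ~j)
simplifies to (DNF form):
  True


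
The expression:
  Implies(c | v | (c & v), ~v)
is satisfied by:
  {v: False}


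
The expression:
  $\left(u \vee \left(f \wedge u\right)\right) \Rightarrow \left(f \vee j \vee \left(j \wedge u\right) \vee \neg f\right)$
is always true.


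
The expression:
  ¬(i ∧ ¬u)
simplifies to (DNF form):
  u ∨ ¬i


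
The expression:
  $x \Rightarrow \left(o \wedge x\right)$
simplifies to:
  $o \vee \neg x$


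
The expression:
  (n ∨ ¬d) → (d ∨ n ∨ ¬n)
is always true.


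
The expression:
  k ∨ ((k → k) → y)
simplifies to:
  k ∨ y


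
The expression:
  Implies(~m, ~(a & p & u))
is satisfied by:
  {m: True, p: False, u: False, a: False}
  {m: False, p: False, u: False, a: False}
  {a: True, m: True, p: False, u: False}
  {a: True, m: False, p: False, u: False}
  {m: True, u: True, a: False, p: False}
  {u: True, a: False, p: False, m: False}
  {a: True, u: True, m: True, p: False}
  {a: True, u: True, m: False, p: False}
  {m: True, p: True, a: False, u: False}
  {p: True, a: False, u: False, m: False}
  {m: True, a: True, p: True, u: False}
  {a: True, p: True, m: False, u: False}
  {m: True, u: True, p: True, a: False}
  {u: True, p: True, a: False, m: False}
  {a: True, u: True, p: True, m: True}


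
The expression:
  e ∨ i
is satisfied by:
  {i: True, e: True}
  {i: True, e: False}
  {e: True, i: False}


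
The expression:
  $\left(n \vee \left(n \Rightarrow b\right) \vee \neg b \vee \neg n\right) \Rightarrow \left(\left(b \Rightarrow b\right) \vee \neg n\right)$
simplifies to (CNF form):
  $\text{True}$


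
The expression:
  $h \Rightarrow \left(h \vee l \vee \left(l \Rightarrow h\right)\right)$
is always true.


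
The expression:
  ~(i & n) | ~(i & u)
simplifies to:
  ~i | ~n | ~u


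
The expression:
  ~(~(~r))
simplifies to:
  ~r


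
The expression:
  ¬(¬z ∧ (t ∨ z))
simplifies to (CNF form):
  z ∨ ¬t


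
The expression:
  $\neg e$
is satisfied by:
  {e: False}


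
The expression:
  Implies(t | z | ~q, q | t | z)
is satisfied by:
  {t: True, q: True, z: True}
  {t: True, q: True, z: False}
  {t: True, z: True, q: False}
  {t: True, z: False, q: False}
  {q: True, z: True, t: False}
  {q: True, z: False, t: False}
  {z: True, q: False, t: False}


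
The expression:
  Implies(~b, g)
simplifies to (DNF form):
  b | g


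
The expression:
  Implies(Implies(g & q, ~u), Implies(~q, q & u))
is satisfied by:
  {q: True}


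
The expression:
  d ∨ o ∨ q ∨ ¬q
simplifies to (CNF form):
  True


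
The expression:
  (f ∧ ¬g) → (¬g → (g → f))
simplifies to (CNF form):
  True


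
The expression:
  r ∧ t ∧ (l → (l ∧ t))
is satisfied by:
  {t: True, r: True}


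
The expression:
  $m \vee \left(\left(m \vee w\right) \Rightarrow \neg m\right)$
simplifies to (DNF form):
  $\text{True}$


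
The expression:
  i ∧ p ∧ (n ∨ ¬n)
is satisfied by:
  {i: True, p: True}


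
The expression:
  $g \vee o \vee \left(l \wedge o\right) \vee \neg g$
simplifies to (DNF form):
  $\text{True}$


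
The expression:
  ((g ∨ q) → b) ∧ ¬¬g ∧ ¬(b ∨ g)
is never true.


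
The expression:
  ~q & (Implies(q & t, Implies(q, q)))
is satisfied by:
  {q: False}


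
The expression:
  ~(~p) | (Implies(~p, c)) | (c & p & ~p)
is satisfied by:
  {c: True, p: True}
  {c: True, p: False}
  {p: True, c: False}


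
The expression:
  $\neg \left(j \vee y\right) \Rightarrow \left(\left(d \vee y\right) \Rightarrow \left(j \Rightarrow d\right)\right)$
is always true.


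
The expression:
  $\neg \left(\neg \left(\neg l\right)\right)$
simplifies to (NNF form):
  $\neg l$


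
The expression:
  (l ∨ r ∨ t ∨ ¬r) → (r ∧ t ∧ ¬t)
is never true.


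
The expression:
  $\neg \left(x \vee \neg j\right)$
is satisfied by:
  {j: True, x: False}


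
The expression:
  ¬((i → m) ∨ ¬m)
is never true.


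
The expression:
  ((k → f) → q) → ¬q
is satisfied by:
  {q: False}


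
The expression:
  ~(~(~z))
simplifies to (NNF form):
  ~z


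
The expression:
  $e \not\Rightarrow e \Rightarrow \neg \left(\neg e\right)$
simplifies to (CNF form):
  $\text{True}$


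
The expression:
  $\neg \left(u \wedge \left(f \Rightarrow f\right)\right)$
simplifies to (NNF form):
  $\neg u$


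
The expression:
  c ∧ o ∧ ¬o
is never true.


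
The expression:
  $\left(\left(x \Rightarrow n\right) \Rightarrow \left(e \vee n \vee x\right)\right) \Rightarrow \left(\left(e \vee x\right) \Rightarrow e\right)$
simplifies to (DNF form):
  $e \vee \neg x$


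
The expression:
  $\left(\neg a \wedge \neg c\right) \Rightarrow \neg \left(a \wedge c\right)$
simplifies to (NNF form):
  $\text{True}$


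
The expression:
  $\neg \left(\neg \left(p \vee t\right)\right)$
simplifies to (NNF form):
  $p \vee t$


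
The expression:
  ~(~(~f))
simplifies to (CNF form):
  ~f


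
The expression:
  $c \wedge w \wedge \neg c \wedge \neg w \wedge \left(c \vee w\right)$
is never true.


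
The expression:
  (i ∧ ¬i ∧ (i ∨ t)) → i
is always true.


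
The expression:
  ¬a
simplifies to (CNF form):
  ¬a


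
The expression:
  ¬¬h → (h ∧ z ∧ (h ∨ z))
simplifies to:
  z ∨ ¬h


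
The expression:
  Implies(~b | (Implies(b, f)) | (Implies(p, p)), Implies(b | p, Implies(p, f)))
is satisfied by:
  {f: True, p: False}
  {p: False, f: False}
  {p: True, f: True}


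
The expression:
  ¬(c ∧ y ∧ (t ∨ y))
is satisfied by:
  {c: False, y: False}
  {y: True, c: False}
  {c: True, y: False}


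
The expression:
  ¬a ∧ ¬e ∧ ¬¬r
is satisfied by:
  {r: True, e: False, a: False}


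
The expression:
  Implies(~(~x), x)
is always true.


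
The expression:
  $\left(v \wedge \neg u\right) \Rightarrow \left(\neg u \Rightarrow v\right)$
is always true.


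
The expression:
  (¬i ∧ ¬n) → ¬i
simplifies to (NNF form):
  True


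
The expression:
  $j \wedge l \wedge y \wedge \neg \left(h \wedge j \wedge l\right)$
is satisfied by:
  {j: True, y: True, l: True, h: False}


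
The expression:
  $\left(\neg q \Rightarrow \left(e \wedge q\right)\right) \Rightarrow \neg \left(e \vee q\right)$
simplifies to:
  $\neg q$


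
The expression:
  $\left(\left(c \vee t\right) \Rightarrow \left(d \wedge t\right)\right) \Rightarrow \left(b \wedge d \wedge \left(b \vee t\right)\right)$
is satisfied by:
  {b: True, c: True, t: False, d: False}
  {c: True, d: False, b: False, t: False}
  {d: True, b: True, c: True, t: False}
  {d: True, b: True, c: False, t: False}
  {d: True, c: True, b: False, t: False}
  {t: True, b: True, c: True, d: False}
  {t: True, b: True, d: False, c: False}
  {t: True, c: True, d: False, b: False}
  {t: True, d: False, c: False, b: False}
  {t: True, b: True, d: True, c: True}
  {t: True, b: True, d: True, c: False}


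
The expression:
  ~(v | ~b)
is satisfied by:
  {b: True, v: False}


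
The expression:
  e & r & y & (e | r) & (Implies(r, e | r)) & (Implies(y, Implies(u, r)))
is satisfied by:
  {r: True, e: True, y: True}


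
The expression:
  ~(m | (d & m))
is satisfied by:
  {m: False}


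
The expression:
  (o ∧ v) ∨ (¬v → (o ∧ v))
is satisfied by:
  {v: True}


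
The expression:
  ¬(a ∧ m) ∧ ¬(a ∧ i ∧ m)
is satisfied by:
  {m: False, a: False}
  {a: True, m: False}
  {m: True, a: False}


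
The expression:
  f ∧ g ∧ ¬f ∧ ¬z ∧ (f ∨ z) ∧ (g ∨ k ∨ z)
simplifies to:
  False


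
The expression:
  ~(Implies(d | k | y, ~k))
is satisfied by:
  {k: True}


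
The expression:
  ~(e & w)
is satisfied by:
  {w: False, e: False}
  {e: True, w: False}
  {w: True, e: False}


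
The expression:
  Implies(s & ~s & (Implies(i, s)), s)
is always true.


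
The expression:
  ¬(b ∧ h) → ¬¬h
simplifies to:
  h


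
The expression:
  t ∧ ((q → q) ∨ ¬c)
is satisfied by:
  {t: True}


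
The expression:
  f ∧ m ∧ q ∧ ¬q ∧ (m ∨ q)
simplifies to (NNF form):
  False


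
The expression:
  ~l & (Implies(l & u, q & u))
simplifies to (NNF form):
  ~l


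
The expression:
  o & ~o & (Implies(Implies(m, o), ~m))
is never true.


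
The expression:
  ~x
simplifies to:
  ~x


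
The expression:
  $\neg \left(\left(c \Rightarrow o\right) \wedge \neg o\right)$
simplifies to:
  $c \vee o$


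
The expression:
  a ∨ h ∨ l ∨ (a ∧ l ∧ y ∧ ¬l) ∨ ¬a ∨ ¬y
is always true.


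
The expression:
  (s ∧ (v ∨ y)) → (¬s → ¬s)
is always true.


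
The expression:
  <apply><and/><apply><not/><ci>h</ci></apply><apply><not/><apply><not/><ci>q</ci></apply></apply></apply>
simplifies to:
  <apply><and/><ci>q</ci><apply><not/><ci>h</ci></apply></apply>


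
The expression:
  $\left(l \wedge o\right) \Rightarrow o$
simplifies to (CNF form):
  $\text{True}$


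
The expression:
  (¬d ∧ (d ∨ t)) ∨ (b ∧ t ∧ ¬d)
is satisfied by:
  {t: True, d: False}


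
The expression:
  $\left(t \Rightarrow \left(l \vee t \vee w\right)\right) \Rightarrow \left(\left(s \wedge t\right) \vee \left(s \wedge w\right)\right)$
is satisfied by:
  {t: True, w: True, s: True}
  {t: True, s: True, w: False}
  {w: True, s: True, t: False}


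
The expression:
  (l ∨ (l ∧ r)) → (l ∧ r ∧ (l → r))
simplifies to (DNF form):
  r ∨ ¬l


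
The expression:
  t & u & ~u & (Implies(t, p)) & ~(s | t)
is never true.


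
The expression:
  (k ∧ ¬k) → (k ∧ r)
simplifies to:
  True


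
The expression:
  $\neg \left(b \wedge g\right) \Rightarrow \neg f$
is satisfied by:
  {g: True, b: True, f: False}
  {g: True, b: False, f: False}
  {b: True, g: False, f: False}
  {g: False, b: False, f: False}
  {f: True, g: True, b: True}


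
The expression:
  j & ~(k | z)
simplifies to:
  j & ~k & ~z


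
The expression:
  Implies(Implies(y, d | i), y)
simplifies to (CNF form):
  y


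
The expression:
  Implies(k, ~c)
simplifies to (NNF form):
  ~c | ~k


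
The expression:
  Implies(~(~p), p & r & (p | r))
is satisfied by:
  {r: True, p: False}
  {p: False, r: False}
  {p: True, r: True}


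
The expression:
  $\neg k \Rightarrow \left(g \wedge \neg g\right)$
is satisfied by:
  {k: True}


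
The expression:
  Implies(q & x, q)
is always true.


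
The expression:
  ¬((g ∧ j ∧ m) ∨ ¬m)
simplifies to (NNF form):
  m ∧ (¬g ∨ ¬j)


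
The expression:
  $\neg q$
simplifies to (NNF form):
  $\neg q$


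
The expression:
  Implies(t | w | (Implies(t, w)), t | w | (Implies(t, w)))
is always true.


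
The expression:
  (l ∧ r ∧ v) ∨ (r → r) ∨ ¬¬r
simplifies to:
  True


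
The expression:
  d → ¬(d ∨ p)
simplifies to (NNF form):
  ¬d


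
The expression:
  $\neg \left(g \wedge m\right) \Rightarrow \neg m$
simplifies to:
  $g \vee \neg m$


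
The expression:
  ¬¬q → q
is always true.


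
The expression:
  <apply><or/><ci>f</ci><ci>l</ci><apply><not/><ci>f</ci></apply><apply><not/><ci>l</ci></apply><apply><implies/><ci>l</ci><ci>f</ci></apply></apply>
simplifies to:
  <true/>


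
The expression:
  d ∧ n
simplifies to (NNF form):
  d ∧ n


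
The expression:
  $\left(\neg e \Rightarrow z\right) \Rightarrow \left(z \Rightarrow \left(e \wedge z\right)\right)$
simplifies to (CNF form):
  $e \vee \neg z$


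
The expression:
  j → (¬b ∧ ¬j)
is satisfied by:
  {j: False}


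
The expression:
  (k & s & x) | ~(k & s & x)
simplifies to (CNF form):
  True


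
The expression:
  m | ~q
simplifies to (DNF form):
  m | ~q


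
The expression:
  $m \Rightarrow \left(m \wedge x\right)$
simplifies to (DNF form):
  $x \vee \neg m$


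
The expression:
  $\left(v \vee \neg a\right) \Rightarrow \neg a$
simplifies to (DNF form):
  $\neg a \vee \neg v$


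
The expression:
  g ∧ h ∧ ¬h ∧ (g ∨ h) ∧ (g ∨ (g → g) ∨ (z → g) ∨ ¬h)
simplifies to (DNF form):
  False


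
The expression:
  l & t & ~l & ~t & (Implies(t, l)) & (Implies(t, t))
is never true.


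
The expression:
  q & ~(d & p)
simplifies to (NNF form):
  q & (~d | ~p)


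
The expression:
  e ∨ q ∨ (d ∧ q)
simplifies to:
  e ∨ q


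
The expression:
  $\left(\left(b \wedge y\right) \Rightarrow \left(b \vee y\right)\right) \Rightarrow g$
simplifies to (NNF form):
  $g$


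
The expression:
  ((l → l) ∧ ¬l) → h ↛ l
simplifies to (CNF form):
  h ∨ l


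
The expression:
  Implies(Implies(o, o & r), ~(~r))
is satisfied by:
  {r: True, o: True}
  {r: True, o: False}
  {o: True, r: False}


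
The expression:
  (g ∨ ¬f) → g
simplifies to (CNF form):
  f ∨ g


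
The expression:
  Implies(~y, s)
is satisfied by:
  {y: True, s: True}
  {y: True, s: False}
  {s: True, y: False}


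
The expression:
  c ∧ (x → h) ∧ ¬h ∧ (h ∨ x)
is never true.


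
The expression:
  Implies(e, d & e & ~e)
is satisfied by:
  {e: False}


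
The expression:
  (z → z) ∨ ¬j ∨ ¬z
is always true.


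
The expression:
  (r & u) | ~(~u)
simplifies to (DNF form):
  u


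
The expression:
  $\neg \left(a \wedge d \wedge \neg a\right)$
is always true.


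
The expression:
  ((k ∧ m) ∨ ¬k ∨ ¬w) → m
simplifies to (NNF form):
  m ∨ (k ∧ w)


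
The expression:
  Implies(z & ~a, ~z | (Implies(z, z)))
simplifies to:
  True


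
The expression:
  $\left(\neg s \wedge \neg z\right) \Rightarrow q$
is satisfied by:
  {q: True, z: True, s: True}
  {q: True, z: True, s: False}
  {q: True, s: True, z: False}
  {q: True, s: False, z: False}
  {z: True, s: True, q: False}
  {z: True, s: False, q: False}
  {s: True, z: False, q: False}


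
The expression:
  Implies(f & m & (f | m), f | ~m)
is always true.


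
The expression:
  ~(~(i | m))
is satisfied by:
  {i: True, m: True}
  {i: True, m: False}
  {m: True, i: False}


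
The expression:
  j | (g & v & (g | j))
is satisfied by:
  {g: True, j: True, v: True}
  {g: True, j: True, v: False}
  {j: True, v: True, g: False}
  {j: True, v: False, g: False}
  {g: True, v: True, j: False}


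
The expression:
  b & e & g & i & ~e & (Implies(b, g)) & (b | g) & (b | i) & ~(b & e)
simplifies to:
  False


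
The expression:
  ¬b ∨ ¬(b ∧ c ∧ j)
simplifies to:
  ¬b ∨ ¬c ∨ ¬j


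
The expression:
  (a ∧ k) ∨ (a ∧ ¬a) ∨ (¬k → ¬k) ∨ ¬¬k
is always true.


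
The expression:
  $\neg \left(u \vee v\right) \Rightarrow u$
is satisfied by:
  {v: True, u: True}
  {v: True, u: False}
  {u: True, v: False}


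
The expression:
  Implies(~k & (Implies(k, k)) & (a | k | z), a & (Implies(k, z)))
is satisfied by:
  {a: True, k: True, z: False}
  {a: True, z: False, k: False}
  {k: True, z: False, a: False}
  {k: False, z: False, a: False}
  {a: True, k: True, z: True}
  {a: True, z: True, k: False}
  {k: True, z: True, a: False}


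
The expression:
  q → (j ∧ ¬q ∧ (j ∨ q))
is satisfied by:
  {q: False}


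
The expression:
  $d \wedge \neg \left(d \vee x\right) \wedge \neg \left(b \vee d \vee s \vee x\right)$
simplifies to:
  $\text{False}$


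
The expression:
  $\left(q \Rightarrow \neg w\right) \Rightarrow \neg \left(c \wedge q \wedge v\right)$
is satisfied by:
  {w: True, v: False, q: False, c: False}
  {w: False, v: False, q: False, c: False}
  {w: True, c: True, v: False, q: False}
  {c: True, w: False, v: False, q: False}
  {w: True, q: True, c: False, v: False}
  {q: True, c: False, v: False, w: False}
  {w: True, c: True, q: True, v: False}
  {c: True, q: True, w: False, v: False}
  {w: True, v: True, c: False, q: False}
  {v: True, c: False, q: False, w: False}
  {w: True, c: True, v: True, q: False}
  {c: True, v: True, w: False, q: False}
  {w: True, q: True, v: True, c: False}
  {q: True, v: True, c: False, w: False}
  {w: True, c: True, q: True, v: True}


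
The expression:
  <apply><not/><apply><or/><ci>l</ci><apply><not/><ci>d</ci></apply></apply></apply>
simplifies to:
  <apply><and/><ci>d</ci><apply><not/><ci>l</ci></apply></apply>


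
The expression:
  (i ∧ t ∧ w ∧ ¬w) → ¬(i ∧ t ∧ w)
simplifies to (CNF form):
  True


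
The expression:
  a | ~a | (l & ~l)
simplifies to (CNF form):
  True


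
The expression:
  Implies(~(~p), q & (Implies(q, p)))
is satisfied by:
  {q: True, p: False}
  {p: False, q: False}
  {p: True, q: True}


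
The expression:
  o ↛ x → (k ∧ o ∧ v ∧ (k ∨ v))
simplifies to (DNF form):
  x ∨ (k ∧ v) ∨ ¬o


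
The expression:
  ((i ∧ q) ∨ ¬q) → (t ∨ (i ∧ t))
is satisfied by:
  {t: True, q: True, i: False}
  {t: True, q: False, i: False}
  {i: True, t: True, q: True}
  {i: True, t: True, q: False}
  {q: True, i: False, t: False}


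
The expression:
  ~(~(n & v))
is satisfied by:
  {n: True, v: True}


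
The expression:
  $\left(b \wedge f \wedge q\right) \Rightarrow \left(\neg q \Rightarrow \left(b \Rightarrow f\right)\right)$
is always true.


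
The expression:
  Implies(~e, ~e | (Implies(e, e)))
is always true.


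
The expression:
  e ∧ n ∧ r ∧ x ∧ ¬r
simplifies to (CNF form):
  False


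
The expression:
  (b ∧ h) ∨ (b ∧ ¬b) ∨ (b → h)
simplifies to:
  h ∨ ¬b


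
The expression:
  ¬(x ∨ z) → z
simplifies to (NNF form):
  x ∨ z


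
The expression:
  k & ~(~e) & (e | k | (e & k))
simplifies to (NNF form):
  e & k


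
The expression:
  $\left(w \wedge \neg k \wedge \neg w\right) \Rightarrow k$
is always true.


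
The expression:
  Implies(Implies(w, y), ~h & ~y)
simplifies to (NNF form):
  ~y & (w | ~h)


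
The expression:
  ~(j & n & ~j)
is always true.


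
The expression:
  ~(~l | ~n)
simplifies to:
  l & n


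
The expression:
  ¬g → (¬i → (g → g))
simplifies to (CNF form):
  True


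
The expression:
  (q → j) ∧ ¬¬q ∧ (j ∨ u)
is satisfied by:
  {j: True, q: True}


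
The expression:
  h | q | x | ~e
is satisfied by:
  {h: True, x: True, q: True, e: False}
  {h: True, x: True, e: False, q: False}
  {h: True, q: True, e: False, x: False}
  {h: True, e: False, q: False, x: False}
  {x: True, q: True, e: False, h: False}
  {x: True, e: False, q: False, h: False}
  {q: True, x: False, e: False, h: False}
  {x: False, e: False, q: False, h: False}
  {x: True, h: True, e: True, q: True}
  {x: True, h: True, e: True, q: False}
  {h: True, e: True, q: True, x: False}
  {h: True, e: True, x: False, q: False}
  {q: True, e: True, x: True, h: False}
  {e: True, x: True, h: False, q: False}
  {e: True, q: True, h: False, x: False}


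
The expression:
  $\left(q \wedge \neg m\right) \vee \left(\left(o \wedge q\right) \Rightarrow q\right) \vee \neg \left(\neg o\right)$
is always true.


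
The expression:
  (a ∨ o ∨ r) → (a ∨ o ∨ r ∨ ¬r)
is always true.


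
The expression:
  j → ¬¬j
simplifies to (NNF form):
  True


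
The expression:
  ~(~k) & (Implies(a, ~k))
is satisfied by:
  {k: True, a: False}


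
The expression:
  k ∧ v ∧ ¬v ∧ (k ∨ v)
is never true.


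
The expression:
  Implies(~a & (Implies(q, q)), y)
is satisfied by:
  {a: True, y: True}
  {a: True, y: False}
  {y: True, a: False}


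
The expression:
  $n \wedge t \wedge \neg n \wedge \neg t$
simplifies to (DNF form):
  $\text{False}$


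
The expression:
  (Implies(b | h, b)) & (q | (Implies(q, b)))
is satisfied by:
  {b: True, h: False}
  {h: False, b: False}
  {h: True, b: True}


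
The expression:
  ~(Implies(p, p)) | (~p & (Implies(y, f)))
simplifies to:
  ~p & (f | ~y)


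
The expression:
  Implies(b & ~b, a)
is always true.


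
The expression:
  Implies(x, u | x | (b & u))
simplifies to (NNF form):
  True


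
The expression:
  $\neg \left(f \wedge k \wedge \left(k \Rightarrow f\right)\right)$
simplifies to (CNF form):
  $\neg f \vee \neg k$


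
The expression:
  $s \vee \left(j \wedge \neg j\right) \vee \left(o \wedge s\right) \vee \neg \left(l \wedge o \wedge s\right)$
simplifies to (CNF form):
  $\text{True}$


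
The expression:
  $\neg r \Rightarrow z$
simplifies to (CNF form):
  $r \vee z$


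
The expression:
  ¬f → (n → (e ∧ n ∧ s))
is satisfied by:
  {e: True, f: True, s: True, n: False}
  {e: True, f: True, s: False, n: False}
  {f: True, s: True, e: False, n: False}
  {f: True, e: False, s: False, n: False}
  {e: True, s: True, f: False, n: False}
  {e: True, s: False, f: False, n: False}
  {s: True, e: False, f: False, n: False}
  {s: False, e: False, f: False, n: False}
  {n: True, e: True, f: True, s: True}
  {n: True, e: True, f: True, s: False}
  {n: True, f: True, s: True, e: False}
  {n: True, f: True, s: False, e: False}
  {n: True, e: True, s: True, f: False}


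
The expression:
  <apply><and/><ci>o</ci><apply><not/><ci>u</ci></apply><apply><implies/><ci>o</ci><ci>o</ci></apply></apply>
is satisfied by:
  {o: True, u: False}


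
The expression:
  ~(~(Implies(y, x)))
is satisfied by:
  {x: True, y: False}
  {y: False, x: False}
  {y: True, x: True}


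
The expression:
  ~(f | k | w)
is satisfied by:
  {w: False, f: False, k: False}


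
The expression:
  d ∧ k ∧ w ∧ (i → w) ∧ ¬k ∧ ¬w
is never true.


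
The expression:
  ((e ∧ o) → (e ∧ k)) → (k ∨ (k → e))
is always true.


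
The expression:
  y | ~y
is always true.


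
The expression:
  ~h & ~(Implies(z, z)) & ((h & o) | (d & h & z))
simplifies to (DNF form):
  False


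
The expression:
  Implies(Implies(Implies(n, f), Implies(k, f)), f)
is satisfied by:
  {k: True, f: True, n: False}
  {f: True, n: False, k: False}
  {k: True, f: True, n: True}
  {f: True, n: True, k: False}
  {k: True, n: False, f: False}


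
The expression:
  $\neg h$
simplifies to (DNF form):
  $\neg h$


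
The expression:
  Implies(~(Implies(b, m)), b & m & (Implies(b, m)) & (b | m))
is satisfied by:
  {m: True, b: False}
  {b: False, m: False}
  {b: True, m: True}


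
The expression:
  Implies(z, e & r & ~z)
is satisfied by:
  {z: False}


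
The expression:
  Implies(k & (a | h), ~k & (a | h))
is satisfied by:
  {h: False, k: False, a: False}
  {a: True, h: False, k: False}
  {h: True, a: False, k: False}
  {a: True, h: True, k: False}
  {k: True, a: False, h: False}


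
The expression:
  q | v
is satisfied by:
  {q: True, v: True}
  {q: True, v: False}
  {v: True, q: False}


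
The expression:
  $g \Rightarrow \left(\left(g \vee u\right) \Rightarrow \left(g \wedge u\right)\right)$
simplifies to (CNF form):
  $u \vee \neg g$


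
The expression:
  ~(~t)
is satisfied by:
  {t: True}


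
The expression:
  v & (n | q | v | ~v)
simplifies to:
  v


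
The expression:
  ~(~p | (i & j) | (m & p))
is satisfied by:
  {p: True, i: False, m: False, j: False}
  {j: True, p: True, i: False, m: False}
  {i: True, p: True, j: False, m: False}


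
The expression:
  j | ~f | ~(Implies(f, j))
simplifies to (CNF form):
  True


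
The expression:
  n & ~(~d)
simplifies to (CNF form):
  d & n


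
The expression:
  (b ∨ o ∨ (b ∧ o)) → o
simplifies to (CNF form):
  o ∨ ¬b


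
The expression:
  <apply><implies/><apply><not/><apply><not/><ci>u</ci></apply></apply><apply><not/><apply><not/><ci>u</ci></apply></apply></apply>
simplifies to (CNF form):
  <true/>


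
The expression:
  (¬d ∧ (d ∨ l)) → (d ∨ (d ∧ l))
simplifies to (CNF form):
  d ∨ ¬l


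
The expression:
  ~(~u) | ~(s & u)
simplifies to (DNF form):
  True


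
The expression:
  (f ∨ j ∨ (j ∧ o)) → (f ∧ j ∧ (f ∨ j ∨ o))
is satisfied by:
  {j: False, f: False}
  {f: True, j: True}


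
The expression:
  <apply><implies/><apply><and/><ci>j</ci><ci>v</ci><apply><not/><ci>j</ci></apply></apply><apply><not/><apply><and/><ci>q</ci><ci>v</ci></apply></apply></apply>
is always true.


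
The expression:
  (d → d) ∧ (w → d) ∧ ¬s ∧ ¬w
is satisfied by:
  {w: False, s: False}


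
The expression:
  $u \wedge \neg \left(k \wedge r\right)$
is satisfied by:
  {u: True, k: False, r: False}
  {r: True, u: True, k: False}
  {k: True, u: True, r: False}


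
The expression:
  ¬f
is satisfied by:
  {f: False}


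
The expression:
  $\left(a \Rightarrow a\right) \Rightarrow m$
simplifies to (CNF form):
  $m$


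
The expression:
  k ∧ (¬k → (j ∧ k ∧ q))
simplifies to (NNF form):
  k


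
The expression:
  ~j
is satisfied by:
  {j: False}


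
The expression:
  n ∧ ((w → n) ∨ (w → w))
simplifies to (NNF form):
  n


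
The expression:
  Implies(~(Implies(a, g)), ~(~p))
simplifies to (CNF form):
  g | p | ~a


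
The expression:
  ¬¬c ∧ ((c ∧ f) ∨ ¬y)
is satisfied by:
  {c: True, f: True, y: False}
  {c: True, f: False, y: False}
  {c: True, y: True, f: True}


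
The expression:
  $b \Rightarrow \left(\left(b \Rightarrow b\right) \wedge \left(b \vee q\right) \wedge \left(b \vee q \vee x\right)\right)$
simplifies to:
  $\text{True}$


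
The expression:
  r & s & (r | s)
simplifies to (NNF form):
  r & s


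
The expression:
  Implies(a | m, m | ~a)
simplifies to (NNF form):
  m | ~a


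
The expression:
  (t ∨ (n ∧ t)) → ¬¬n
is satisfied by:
  {n: True, t: False}
  {t: False, n: False}
  {t: True, n: True}


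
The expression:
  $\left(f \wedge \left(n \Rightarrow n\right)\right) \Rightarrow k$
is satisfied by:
  {k: True, f: False}
  {f: False, k: False}
  {f: True, k: True}


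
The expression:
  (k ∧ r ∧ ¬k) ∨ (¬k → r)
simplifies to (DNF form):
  k ∨ r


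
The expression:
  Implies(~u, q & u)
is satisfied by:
  {u: True}


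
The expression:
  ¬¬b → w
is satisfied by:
  {w: True, b: False}
  {b: False, w: False}
  {b: True, w: True}


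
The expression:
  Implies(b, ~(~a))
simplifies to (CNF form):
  a | ~b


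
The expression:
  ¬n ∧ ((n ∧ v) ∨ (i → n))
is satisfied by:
  {n: False, i: False}


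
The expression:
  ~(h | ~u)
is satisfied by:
  {u: True, h: False}


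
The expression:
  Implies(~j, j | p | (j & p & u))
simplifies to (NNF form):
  j | p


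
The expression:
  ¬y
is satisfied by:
  {y: False}


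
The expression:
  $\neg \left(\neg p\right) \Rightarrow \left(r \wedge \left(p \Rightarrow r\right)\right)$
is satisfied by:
  {r: True, p: False}
  {p: False, r: False}
  {p: True, r: True}


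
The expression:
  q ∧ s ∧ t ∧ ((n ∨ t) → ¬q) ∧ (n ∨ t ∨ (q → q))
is never true.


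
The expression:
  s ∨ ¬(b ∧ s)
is always true.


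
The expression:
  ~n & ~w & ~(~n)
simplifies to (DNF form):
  False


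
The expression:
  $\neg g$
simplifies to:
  $\neg g$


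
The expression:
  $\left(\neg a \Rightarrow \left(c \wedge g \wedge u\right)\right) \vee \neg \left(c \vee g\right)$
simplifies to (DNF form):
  $a \vee \left(\neg c \wedge \neg g\right) \vee \left(c \wedge g \wedge u\right)$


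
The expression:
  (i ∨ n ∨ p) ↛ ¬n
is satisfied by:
  {n: True}


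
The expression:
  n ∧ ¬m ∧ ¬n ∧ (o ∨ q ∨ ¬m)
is never true.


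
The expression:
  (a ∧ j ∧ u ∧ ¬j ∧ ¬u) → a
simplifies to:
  True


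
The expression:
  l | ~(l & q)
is always true.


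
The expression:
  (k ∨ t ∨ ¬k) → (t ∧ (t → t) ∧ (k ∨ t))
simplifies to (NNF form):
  t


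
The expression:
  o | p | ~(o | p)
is always true.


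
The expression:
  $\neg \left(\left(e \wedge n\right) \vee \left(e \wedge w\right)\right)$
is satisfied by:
  {n: False, e: False, w: False}
  {w: True, n: False, e: False}
  {n: True, w: False, e: False}
  {w: True, n: True, e: False}
  {e: True, w: False, n: False}


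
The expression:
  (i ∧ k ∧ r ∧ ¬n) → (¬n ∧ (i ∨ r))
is always true.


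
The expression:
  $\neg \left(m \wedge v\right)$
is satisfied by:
  {m: False, v: False}
  {v: True, m: False}
  {m: True, v: False}


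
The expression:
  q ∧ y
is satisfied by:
  {y: True, q: True}


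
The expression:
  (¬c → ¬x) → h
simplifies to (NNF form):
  h ∨ (x ∧ ¬c)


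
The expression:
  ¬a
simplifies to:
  ¬a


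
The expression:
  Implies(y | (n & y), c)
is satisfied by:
  {c: True, y: False}
  {y: False, c: False}
  {y: True, c: True}


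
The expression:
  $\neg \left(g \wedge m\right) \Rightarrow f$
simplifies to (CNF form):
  $\left(f \vee g\right) \wedge \left(f \vee m\right)$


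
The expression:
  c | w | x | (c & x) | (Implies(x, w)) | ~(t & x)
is always true.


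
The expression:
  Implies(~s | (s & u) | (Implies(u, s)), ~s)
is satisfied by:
  {s: False}


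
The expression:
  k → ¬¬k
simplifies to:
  True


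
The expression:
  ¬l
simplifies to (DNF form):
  ¬l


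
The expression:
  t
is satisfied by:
  {t: True}


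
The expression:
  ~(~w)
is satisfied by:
  {w: True}


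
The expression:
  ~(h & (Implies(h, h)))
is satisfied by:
  {h: False}


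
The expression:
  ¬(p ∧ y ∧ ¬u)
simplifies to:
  u ∨ ¬p ∨ ¬y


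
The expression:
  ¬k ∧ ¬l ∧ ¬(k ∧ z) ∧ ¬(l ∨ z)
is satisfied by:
  {z: False, l: False, k: False}


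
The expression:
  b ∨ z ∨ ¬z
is always true.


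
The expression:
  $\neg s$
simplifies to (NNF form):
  $\neg s$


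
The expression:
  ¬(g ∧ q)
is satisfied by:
  {g: False, q: False}
  {q: True, g: False}
  {g: True, q: False}


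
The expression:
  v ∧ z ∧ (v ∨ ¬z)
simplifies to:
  v ∧ z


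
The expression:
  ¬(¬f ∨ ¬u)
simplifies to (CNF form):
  f ∧ u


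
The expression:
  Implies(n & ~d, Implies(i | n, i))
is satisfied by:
  {i: True, d: True, n: False}
  {i: True, d: False, n: False}
  {d: True, i: False, n: False}
  {i: False, d: False, n: False}
  {i: True, n: True, d: True}
  {i: True, n: True, d: False}
  {n: True, d: True, i: False}


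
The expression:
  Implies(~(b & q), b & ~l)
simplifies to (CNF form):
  b & (q | ~l)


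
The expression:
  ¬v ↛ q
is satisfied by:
  {q: True, v: False}
  {v: False, q: False}
  {v: True, q: True}


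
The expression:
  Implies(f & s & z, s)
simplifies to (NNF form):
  True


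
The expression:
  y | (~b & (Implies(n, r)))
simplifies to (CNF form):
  (y | ~b) & (r | y | ~b) & (r | y | ~n) & (y | ~b | ~n)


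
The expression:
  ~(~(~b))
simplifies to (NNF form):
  ~b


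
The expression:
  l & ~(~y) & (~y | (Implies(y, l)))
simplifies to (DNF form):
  l & y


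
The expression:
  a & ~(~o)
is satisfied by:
  {a: True, o: True}


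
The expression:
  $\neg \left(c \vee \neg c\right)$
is never true.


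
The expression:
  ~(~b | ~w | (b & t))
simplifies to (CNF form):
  b & w & ~t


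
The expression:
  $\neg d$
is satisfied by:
  {d: False}


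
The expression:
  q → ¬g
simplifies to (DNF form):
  ¬g ∨ ¬q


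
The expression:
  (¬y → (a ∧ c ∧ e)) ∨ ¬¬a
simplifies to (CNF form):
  a ∨ y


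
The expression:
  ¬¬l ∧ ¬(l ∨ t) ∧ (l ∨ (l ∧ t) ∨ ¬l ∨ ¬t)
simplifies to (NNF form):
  False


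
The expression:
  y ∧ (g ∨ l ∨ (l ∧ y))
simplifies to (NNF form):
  y ∧ (g ∨ l)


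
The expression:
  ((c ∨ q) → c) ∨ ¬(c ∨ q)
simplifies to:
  c ∨ ¬q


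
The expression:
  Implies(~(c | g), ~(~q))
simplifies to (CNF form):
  c | g | q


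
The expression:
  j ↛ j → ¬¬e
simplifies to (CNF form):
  True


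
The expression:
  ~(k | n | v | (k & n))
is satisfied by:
  {n: False, v: False, k: False}


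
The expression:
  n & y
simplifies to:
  n & y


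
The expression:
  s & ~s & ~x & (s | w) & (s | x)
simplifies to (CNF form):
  False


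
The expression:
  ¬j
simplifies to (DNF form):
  ¬j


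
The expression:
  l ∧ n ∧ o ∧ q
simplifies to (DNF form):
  l ∧ n ∧ o ∧ q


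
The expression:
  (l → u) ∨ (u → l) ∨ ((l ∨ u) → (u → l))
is always true.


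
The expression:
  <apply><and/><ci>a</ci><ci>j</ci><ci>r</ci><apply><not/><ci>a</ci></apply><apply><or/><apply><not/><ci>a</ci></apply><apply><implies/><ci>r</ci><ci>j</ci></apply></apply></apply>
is never true.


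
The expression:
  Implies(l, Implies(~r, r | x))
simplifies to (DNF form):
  r | x | ~l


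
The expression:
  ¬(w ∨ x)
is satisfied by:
  {x: False, w: False}


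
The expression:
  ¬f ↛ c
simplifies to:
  c ∨ ¬f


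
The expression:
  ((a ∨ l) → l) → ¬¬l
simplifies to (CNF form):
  a ∨ l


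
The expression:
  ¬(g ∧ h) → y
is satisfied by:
  {y: True, g: True, h: True}
  {y: True, g: True, h: False}
  {y: True, h: True, g: False}
  {y: True, h: False, g: False}
  {g: True, h: True, y: False}


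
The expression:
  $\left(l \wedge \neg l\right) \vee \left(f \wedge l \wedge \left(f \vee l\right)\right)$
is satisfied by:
  {f: True, l: True}


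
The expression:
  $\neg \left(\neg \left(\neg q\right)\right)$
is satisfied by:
  {q: False}


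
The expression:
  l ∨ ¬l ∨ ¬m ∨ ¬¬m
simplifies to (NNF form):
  True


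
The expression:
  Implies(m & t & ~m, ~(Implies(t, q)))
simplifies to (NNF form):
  True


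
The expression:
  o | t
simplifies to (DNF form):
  o | t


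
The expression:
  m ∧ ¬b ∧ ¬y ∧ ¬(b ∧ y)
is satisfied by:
  {m: True, y: False, b: False}


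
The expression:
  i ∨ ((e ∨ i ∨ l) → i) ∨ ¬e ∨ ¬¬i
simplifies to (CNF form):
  i ∨ ¬e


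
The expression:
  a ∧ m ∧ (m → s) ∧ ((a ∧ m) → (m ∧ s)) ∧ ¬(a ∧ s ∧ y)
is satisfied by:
  {a: True, m: True, s: True, y: False}


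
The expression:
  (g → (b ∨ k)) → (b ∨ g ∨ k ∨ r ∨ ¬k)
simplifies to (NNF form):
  True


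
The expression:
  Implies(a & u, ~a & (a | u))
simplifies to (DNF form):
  ~a | ~u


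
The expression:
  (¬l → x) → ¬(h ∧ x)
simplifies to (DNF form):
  ¬h ∨ ¬x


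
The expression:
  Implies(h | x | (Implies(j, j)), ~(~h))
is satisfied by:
  {h: True}


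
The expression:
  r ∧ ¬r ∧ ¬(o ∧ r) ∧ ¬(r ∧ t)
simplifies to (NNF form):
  False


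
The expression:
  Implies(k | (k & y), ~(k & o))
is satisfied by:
  {k: False, o: False}
  {o: True, k: False}
  {k: True, o: False}


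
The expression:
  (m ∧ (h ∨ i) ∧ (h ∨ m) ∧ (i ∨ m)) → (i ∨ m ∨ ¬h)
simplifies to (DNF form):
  True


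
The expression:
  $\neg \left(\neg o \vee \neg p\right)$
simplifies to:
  $o \wedge p$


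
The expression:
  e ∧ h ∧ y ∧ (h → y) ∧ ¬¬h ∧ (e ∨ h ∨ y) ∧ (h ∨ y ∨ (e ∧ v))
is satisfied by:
  {h: True, e: True, y: True}


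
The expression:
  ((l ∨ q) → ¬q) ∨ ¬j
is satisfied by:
  {q: False, j: False}
  {j: True, q: False}
  {q: True, j: False}


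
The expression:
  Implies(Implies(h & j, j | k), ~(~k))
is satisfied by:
  {k: True}


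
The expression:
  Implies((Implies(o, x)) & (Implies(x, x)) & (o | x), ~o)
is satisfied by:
  {o: False, x: False}
  {x: True, o: False}
  {o: True, x: False}


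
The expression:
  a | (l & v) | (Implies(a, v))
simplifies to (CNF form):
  True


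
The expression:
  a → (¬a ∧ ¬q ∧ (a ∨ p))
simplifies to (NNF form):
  ¬a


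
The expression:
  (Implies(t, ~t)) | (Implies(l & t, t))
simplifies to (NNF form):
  True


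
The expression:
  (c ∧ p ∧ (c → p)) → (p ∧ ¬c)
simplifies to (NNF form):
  ¬c ∨ ¬p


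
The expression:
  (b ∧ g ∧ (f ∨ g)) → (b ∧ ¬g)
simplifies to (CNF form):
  ¬b ∨ ¬g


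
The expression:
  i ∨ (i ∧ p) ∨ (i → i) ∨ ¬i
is always true.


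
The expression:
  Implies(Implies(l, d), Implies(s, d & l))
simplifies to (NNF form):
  l | ~s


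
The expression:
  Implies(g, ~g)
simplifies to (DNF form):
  ~g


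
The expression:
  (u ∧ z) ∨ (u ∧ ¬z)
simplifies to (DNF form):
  u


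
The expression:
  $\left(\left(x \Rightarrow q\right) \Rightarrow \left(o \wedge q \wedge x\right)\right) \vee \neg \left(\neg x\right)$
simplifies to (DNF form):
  $x$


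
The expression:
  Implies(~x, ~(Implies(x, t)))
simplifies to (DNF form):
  x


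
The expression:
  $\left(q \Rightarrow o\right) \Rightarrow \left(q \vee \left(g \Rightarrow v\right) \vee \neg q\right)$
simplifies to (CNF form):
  $\text{True}$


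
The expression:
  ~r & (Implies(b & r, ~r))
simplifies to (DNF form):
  ~r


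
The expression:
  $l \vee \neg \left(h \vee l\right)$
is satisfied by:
  {l: True, h: False}
  {h: False, l: False}
  {h: True, l: True}


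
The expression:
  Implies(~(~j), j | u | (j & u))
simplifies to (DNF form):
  True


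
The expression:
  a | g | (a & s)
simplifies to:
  a | g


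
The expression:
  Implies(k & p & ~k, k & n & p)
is always true.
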